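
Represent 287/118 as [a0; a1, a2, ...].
[2; 2, 3, 5, 3]

Euclidean algorithm steps:
287 = 2 × 118 + 51
118 = 2 × 51 + 16
51 = 3 × 16 + 3
16 = 5 × 3 + 1
3 = 3 × 1 + 0
Continued fraction: [2; 2, 3, 5, 3]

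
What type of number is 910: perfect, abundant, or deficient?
abundant

Proper divisors of 910: sum = 1 + 2 + 5 + 7 + 10 + 13 + 14 + 26 + 35 + 65 + 70 + 91 + 130 + 182 + 455 = 1106
Since 1106 > 910, 910 is abundant.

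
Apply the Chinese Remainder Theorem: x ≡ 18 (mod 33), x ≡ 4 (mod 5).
84

Using Chinese Remainder Theorem:
M = 33 × 5 = 165
M1 = 5, M2 = 33
y1 = 5^(-1) mod 33 = 20
y2 = 33^(-1) mod 5 = 2
x = (18×5×20 + 4×33×2) mod 165 = 84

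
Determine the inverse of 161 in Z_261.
107

gcd(161, 261) = 1, so the inverse exists.
Extended Euclidean algorithm on (261, 161):
261 = 1 × 161 + 100  ⟹  100 = (1)·261 + (-1)·161
161 = 1 × 100 + 61  ⟹  61 = (-1)·261 + (2)·161
100 = 1 × 61 + 39  ⟹  39 = (2)·261 + (-3)·161
61 = 1 × 39 + 22  ⟹  22 = (-3)·261 + (5)·161
39 = 1 × 22 + 17  ⟹  17 = (5)·261 + (-8)·161
22 = 1 × 17 + 5  ⟹  5 = (-8)·261 + (13)·161
17 = 3 × 5 + 2  ⟹  2 = (29)·261 + (-47)·161
5 = 2 × 2 + 1  ⟹  1 = (-66)·261 + (107)·161
So (107)·161 ≡ 1 (mod 261), i.e. 161^(-1) ≡ 107 (mod 261).
Check: 161 × 107 = 17227 ≡ 1 (mod 261)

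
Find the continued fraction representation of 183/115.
[1; 1, 1, 2, 4, 5]

Euclidean algorithm steps:
183 = 1 × 115 + 68
115 = 1 × 68 + 47
68 = 1 × 47 + 21
47 = 2 × 21 + 5
21 = 4 × 5 + 1
5 = 5 × 1 + 0
Continued fraction: [1; 1, 1, 2, 4, 5]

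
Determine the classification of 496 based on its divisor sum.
perfect

Proper divisors of 496: sum = 1 + 2 + 4 + 8 + 16 + 31 + 62 + 124 + 248 = 496
Since 496 = 496, 496 is perfect.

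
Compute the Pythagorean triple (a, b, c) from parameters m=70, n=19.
(4539, 2660, 5261)

Euclid's formula: a = m² - n², b = 2mn, c = m² + n²
m = 70, n = 19
a = 70² - 19² = 4900 - 361 = 4539
b = 2 × 70 × 19 = 2660
c = 70² + 19² = 4900 + 361 = 5261
Verification: 4539² + 2660² = 20602521 + 7075600 = 27678121 = 5261² ✓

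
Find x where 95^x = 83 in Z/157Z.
115

Baby-step giant-step with step n = ⌈√157⌉ = 13.
Baby steps 95^j mod 157 (j:value) for j=0..12: 0:1, 1:95, 2:76, 3:155, 4:124, 5:5, 6:4, 7:66, 8:147, 9:149, 10:25, 11:20, 12:16.
Giant-step multiplier: 95^(-13) ≡ 95^(156-13) = 95^143 ≡ 135 (mod 157).
Giant steps γ_i = 83·135^i mod 157: γ_0=83, γ_1=58, γ_2=137, γ_3=126, γ_4=54, γ_5=68, γ_6=74, γ_7=99, γ_8=20 (in table at j=11).
x = i·n + j = 8·13 + 11 = 115.
Check: 95^115 ≡ 83 (mod 157).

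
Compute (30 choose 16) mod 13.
8

Using Lucas' theorem:
Write n=30 and k=16 in base 13:
n in base 13: [2, 4]
k in base 13: [1, 3]
C(30,16) mod 13 = ∏ C(n_i, k_i) mod 13
Digit binomials (mod 13): C(2,1) = 2; C(4,3) = 4
Product: 2 × 4 = 8 ≡ 8 (mod 13)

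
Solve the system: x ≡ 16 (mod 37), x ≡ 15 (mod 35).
645

Using Chinese Remainder Theorem:
M = 37 × 35 = 1295
M1 = 35, M2 = 37
y1 = 35^(-1) mod 37 = 18
y2 = 37^(-1) mod 35 = 18
x = (16×35×18 + 15×37×18) mod 1295 = 645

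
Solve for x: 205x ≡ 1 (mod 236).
137

gcd(205, 236) = 1, so the inverse exists.
Extended Euclidean algorithm on (236, 205):
236 = 1 × 205 + 31  ⟹  31 = (1)·236 + (-1)·205
205 = 6 × 31 + 19  ⟹  19 = (-6)·236 + (7)·205
31 = 1 × 19 + 12  ⟹  12 = (7)·236 + (-8)·205
19 = 1 × 12 + 7  ⟹  7 = (-13)·236 + (15)·205
12 = 1 × 7 + 5  ⟹  5 = (20)·236 + (-23)·205
7 = 1 × 5 + 2  ⟹  2 = (-33)·236 + (38)·205
5 = 2 × 2 + 1  ⟹  1 = (86)·236 + (-99)·205
So (-99)·205 ≡ 1 (mod 236), i.e. 205^(-1) ≡ -99 ≡ 137 (mod 236).
Check: 205 × 137 = 28085 ≡ 1 (mod 236)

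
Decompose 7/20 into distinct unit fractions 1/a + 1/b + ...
1/3 + 1/60

Greedy algorithm:
7/20: ceiling(20/7) = 3, use 1/3
1/60: ceiling(60/1) = 60, use 1/60
Result: 7/20 = 1/3 + 1/60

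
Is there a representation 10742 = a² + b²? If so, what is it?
Not possible

Factorization: 10742 = 2 × 41 × 131
By Fermat: n is sum of two squares iff every prime p ≡ 3 (mod 4) appears to even power.
Prime(s) ≡ 3 (mod 4) with odd exponent: [(131, 1)]
Therefore 10742 cannot be expressed as a² + b².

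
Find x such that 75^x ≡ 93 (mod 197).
14

Baby-step giant-step with step n = ⌈√197⌉ = 15.
Baby steps 75^j mod 197 (j:value) for j=0..14: 0:1, 1:75, 2:109, 3:98, 4:61, 5:44, 6:148, 7:68, 8:175, 9:123, 10:163, 11:11, 12:37, 13:17, 14:93.
h = 93 is already in the table at j=14, so x = 14.
Check: 75^14 ≡ 93 (mod 197).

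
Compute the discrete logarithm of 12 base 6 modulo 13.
6

Baby-step giant-step with step n = ⌈√13⌉ = 4.
Baby steps 6^j mod 13 (j:value) for j=0..3: 0:1, 1:6, 2:10, 3:8.
Giant-step multiplier: 6^(-4) ≡ 6^(12-4) = 6^8 ≡ 3 (mod 13).
Giant steps γ_i = 12·3^i mod 13: γ_0=12, γ_1=10 (in table at j=2).
x = i·n + j = 1·4 + 2 = 6.
Check: 6^6 ≡ 12 (mod 13).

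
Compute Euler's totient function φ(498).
164

498 = 2 × 3 × 83
φ(n) = n × ∏(1 - 1/p) for each prime p dividing n
φ(498) = 498 × (1 - 1/2) × (1 - 1/3) × (1 - 1/83) = 164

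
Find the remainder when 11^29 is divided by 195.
176

Repeated squaring. Binary of 29 = 11101.
11^1 ≡ 11 (mod 195); 11^2 ≡ 121 (mod 195); 11^4 ≡ 16 (mod 195); 11^8 ≡ 61 (mod 195); 11^16 ≡ 16 (mod 195)
11^29 = 11^1 × 11^4 × 11^8 × 11^16 ≡ 176 (mod 195)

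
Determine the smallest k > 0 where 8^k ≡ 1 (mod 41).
20

41 is prime, so ord(8) divides φ(41) = 40.
Divisors of 40: 1, 2, 4, 5, 8, 10, 20, 40.
Repeated squaring: 8^1 ≡ 8, 8^2 ≡ 23, 8^4 ≡ 37, 8^8 ≡ 16, 8^16 ≡ 10, 8^32 ≡ 18 (mod 41).
Test 8^d mod 41 for each divisor d in increasing order:
8^1 ≡ 8
8^2 ≡ 23
8^4 ≡ 37
8^5 = 8^4·8^1 ≡ 9
8^8 ≡ 16
8^10 = 8^8·8^2 ≡ 40
8^20 = 8^16·8^4 ≡ 1  ← first divisor giving 1
The order is 20.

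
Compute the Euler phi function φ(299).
264

299 = 13 × 23
φ(n) = n × ∏(1 - 1/p) for each prime p dividing n
φ(299) = 299 × (1 - 1/13) × (1 - 1/23) = 264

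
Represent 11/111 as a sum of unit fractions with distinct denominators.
1/11 + 1/123 + 1/16687

Greedy algorithm:
11/111: ceiling(111/11) = 11, use 1/11
10/1221: ceiling(1221/10) = 123, use 1/123
1/16687: ceiling(16687/1) = 16687, use 1/16687
Result: 11/111 = 1/11 + 1/123 + 1/16687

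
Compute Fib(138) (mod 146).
18

Matrix identity: Q^n = [[F_(n+1), F_n], [F_n, F_(n-1)]] with Q = [[1,1],[1,0]].
n = 138 = 10001010₂. Square-and-multiply, entries mod 146:
Q^1 = [[1,1],[1,0]]
Q^2 = (Q^1)² = [[2,1],[1,1]]
Q^4 = (Q^2)² = [[5,3],[3,2]]
Q^8 = (Q^4)² = [[34,21],[21,13]]
Q^17 = (Q^8)²·Q = [[102,137],[137,111]]
Q^34 = (Q^17)² = [[119,127],[127,138]]
Q^69 = (Q^34)²·Q = [[3,68],[68,81]]
Q^138 = (Q^69)² = [[107,18],[18,89]]
F_138 mod 146 = Q^138[0][1] = 18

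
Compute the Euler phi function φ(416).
192

416 = 2^5 × 13
φ(n) = n × ∏(1 - 1/p) for each prime p dividing n
φ(416) = 416 × (1 - 1/2) × (1 - 1/13) = 192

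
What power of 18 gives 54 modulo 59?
17

Baby-step giant-step with step n = ⌈√59⌉ = 8.
Baby steps 18^j mod 59 (j:value) for j=0..7: 0:1, 1:18, 2:29, 3:50, 4:15, 5:34, 6:22, 7:42.
Giant-step multiplier: 18^(-8) ≡ 18^(58-8) = 18^50 ≡ 16 (mod 59).
Giant steps γ_i = 54·16^i mod 59: γ_0=54, γ_1=38, γ_2=18 (in table at j=1).
x = i·n + j = 2·8 + 1 = 17.
Check: 18^17 ≡ 54 (mod 59).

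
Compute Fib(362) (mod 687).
124

Matrix identity: Q^n = [[F_(n+1), F_n], [F_n, F_(n-1)]] with Q = [[1,1],[1,0]].
n = 362 = 101101010₂. Square-and-multiply, entries mod 687:
Q^1 = [[1,1],[1,0]]
Q^2 = (Q^1)² = [[2,1],[1,1]]
Q^5 = (Q^2)²·Q = [[8,5],[5,3]]
Q^11 = (Q^5)²·Q = [[144,89],[89,55]]
Q^22 = (Q^11)² = [[490,536],[536,641]]
Q^45 = (Q^22)²·Q = [[62,467],[467,282]]
Q^90 = (Q^45)² = [[32,577],[577,142]]
Q^181 = (Q^90)²·Q = [[167,71],[71,96]]
Q^362 = (Q^181)² = [[641,124],[124,517]]
F_362 mod 687 = Q^362[0][1] = 124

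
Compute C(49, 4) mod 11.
5

Using Lucas' theorem:
Write n=49 and k=4 in base 11:
n in base 11: [4, 5]
k in base 11: [0, 4]
C(49,4) mod 11 = ∏ C(n_i, k_i) mod 11
Digit binomials (mod 11): C(4,0) = 1; C(5,4) = 5
Product: 1 × 5 = 5 ≡ 5 (mod 11)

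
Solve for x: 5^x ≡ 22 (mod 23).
11

Baby-step giant-step with step n = ⌈√23⌉ = 5.
Baby steps 5^j mod 23 (j:value) for j=0..4: 0:1, 1:5, 2:2, 3:10, 4:4.
Giant-step multiplier: 5^(-5) ≡ 5^(22-5) = 5^17 ≡ 15 (mod 23).
Giant steps γ_i = 22·15^i mod 23: γ_0=22, γ_1=8, γ_2=5 (in table at j=1).
x = i·n + j = 2·5 + 1 = 11.
Check: 5^11 ≡ 22 (mod 23).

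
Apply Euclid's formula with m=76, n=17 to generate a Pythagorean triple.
(5487, 2584, 6065)

Euclid's formula: a = m² - n², b = 2mn, c = m² + n²
m = 76, n = 17
a = 76² - 17² = 5776 - 289 = 5487
b = 2 × 76 × 17 = 2584
c = 76² + 17² = 5776 + 289 = 6065
Verification: 5487² + 2584² = 30107169 + 6677056 = 36784225 = 6065² ✓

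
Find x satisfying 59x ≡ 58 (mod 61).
x ≡ 32 (mod 61)

gcd(59, 61) = 1, which divides 58, so solutions exist.
Find 59^(-1) mod 61 by the extended Euclidean algorithm:
61 = 1 × 59 + 2  ⟹  2 = (1)·61 + (-1)·59
59 = 29 × 2 + 1  ⟹  1 = (-29)·61 + (30)·59
So (30)·59 ≡ 1 (mod 61), i.e. 59^(-1) ≡ 30 (mod 61).
x ≡ 30 × 58 = 1740 ≡ 32 (mod 61).
Check: 59 × 32 = 1888 ≡ 58 (mod 61).
Unique solution: x ≡ 32 (mod 61)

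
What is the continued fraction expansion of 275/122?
[2; 3, 1, 14, 2]

Euclidean algorithm steps:
275 = 2 × 122 + 31
122 = 3 × 31 + 29
31 = 1 × 29 + 2
29 = 14 × 2 + 1
2 = 2 × 1 + 0
Continued fraction: [2; 3, 1, 14, 2]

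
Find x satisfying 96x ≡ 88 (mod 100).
x ≡ 3 (mod 25)

gcd(96, 100) = 4, which divides 88, so solutions exist.
Divide through by 4: 24x ≡ 22 (mod 25).
Find 24^(-1) mod 25 by the extended Euclidean algorithm:
25 = 1 × 24 + 1  ⟹  1 = (1)·25 + (-1)·24
So (-1)·24 ≡ 1 (mod 25), i.e. 24^(-1) ≡ -1 ≡ 24 (mod 25).
x ≡ 24 × 22 = 528 ≡ 3 (mod 25).
Check: 96 × 3 = 288 ≡ 88 (mod 100).
x ≡ 3 (mod 25), giving 4 solutions mod 100.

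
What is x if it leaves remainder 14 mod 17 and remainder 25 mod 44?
201

Using Chinese Remainder Theorem:
M = 17 × 44 = 748
M1 = 44, M2 = 17
y1 = 44^(-1) mod 17 = 12
y2 = 17^(-1) mod 44 = 13
x = (14×44×12 + 25×17×13) mod 748 = 201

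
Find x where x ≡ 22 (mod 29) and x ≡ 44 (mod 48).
428

Using Chinese Remainder Theorem:
M = 29 × 48 = 1392
M1 = 48, M2 = 29
y1 = 48^(-1) mod 29 = 26
y2 = 29^(-1) mod 48 = 5
x = (22×48×26 + 44×29×5) mod 1392 = 428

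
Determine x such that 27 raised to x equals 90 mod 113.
107

Baby-step giant-step with step n = ⌈√113⌉ = 11.
Baby steps 27^j mod 113 (j:value) for j=0..10: 0:1, 1:27, 2:51, 3:21, 4:2, 5:54, 6:102, 7:42, 8:4, 9:108, 10:91.
Giant-step multiplier: 27^(-11) ≡ 27^(112-11) = 27^101 ≡ 74 (mod 113).
Giant steps γ_i = 90·74^i mod 113: γ_0=90, γ_1=106, γ_2=47, γ_3=88, γ_4=71, γ_5=56, γ_6=76, γ_7=87, γ_8=110, γ_9=4 (in table at j=8).
x = i·n + j = 9·11 + 8 = 107.
Check: 27^107 ≡ 90 (mod 113).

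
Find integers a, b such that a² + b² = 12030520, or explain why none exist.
Not possible

Factorization: 12030520 = 2^3 × 5 × 67^3
By Fermat: n is sum of two squares iff every prime p ≡ 3 (mod 4) appears to even power.
Prime(s) ≡ 3 (mod 4) with odd exponent: [(67, 3)]
Therefore 12030520 cannot be expressed as a² + b².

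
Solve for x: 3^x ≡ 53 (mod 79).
77

Baby-step giant-step with step n = ⌈√79⌉ = 9.
Baby steps 3^j mod 79 (j:value) for j=0..8: 0:1, 1:3, 2:9, 3:27, 4:2, 5:6, 6:18, 7:54, 8:4.
Giant-step multiplier: 3^(-9) ≡ 3^(78-9) = 3^69 ≡ 33 (mod 79).
Giant steps γ_i = 53·33^i mod 79: γ_0=53, γ_1=11, γ_2=47, γ_3=50, γ_4=70, γ_5=19, γ_6=74, γ_7=72, γ_8=6 (in table at j=5).
x = i·n + j = 8·9 + 5 = 77.
Check: 3^77 ≡ 53 (mod 79).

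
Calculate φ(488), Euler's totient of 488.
240

488 = 2^3 × 61
φ(n) = n × ∏(1 - 1/p) for each prime p dividing n
φ(488) = 488 × (1 - 1/2) × (1 - 1/61) = 240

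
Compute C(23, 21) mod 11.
0

Using Lucas' theorem:
Write n=23 and k=21 in base 11:
n in base 11: [2, 1]
k in base 11: [1, 10]
C(23,21) mod 11 = ∏ C(n_i, k_i) mod 11
Digit binomials (mod 11): C(2,1) = 2; C(1,10) = 0 (k_i > n_i)
Product: 2 × 0 = 0 ≡ 0 (mod 11)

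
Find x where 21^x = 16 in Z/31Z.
24

Baby-step giant-step with step n = ⌈√31⌉ = 6.
Baby steps 21^j mod 31 (j:value) for j=0..5: 0:1, 1:21, 2:7, 3:23, 4:18, 5:6.
Giant-step multiplier: 21^(-6) ≡ 21^(30-6) = 21^24 ≡ 16 (mod 31).
Giant steps γ_i = 16·16^i mod 31: γ_0=16, γ_1=8, γ_2=4, γ_3=2, γ_4=1 (in table at j=0).
x = i·n + j = 4·6 + 0 = 24.
Check: 21^24 ≡ 16 (mod 31).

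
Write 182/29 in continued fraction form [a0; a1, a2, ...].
[6; 3, 1, 1, 1, 2]

Euclidean algorithm steps:
182 = 6 × 29 + 8
29 = 3 × 8 + 5
8 = 1 × 5 + 3
5 = 1 × 3 + 2
3 = 1 × 2 + 1
2 = 2 × 1 + 0
Continued fraction: [6; 3, 1, 1, 1, 2]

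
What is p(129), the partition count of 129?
4835271870

p(n) counts ways to write n as a sum of positive integers (order ignored).
Euler's pentagonal recurrence: p(k) = p(k-1) + p(k-2) - p(k-5) - p(k-7) + p(k-12) + p(k-15) - ... (offsets j(3j∓1)/2, signs ++--, p(0)=1, p(<0)=0).
DP table for k = 0..128: p(0)=1, p(1)=1, p(2)=2, p(3)=3, p(4)=5, p(5)=7, p(6)=11, p(7)=15, p(8)=22, p(9)=30, p(10)=42, p(11)=56, p(12)=77, p(13)=101, p(14)=135, p(15)=176, p(16)=231, p(17)=297, p(18)=385, p(19)=490, p(20)=627, p(21)=792, p(22)=1002, p(23)=1255, p(24)=1575, p(25)=1958, p(26)=2436, p(27)=3010, p(28)=3718, p(29)=4565, p(30)=5604, p(31)=6842, p(32)=8349, p(33)=10143, p(34)=12310, p(35)=14883, p(36)=17977, p(37)=21637, p(38)=26015, p(39)=31185, p(40)=37338, p(41)=44583, p(42)=53174, p(43)=63261, p(44)=75175, p(45)=89134, p(46)=105558, p(47)=124754, p(48)=147273, p(49)=173525, p(50)=204226, p(51)=239943, p(52)=281589, p(53)=329931, p(54)=386155, p(55)=451276, p(56)=526823, p(57)=614154, p(58)=715220, p(59)=831820, p(60)=966467, p(61)=1121505, p(62)=1300156, p(63)=1505499, p(64)=1741630, p(65)=2012558, p(66)=2323520, p(67)=2679689, p(68)=3087735, p(69)=3554345, p(70)=4087968, p(71)=4697205, p(72)=5392783, p(73)=6185689, p(74)=7089500, p(75)=8118264, p(76)=9289091, p(77)=10619863, p(78)=12132164, p(79)=13848650, p(80)=15796476, p(81)=18004327, p(82)=20506255, p(83)=23338469, p(84)=26543660, p(85)=30167357, p(86)=34262962, p(87)=38887673, p(88)=44108109, p(89)=49995925, p(90)=56634173, p(91)=64112359, p(92)=72533807, p(93)=82010177, p(94)=92669720, p(95)=104651419, p(96)=118114304, p(97)=133230930, p(98)=150198136, p(99)=169229875, p(100)=190569292, p(101)=214481126, p(102)=241265379, p(103)=271248950, p(104)=304801365, p(105)=342325709, p(106)=384276336, p(107)=431149389, p(108)=483502844, p(109)=541946240, p(110)=607163746, p(111)=679903203, p(112)=761002156, p(113)=851376628, p(114)=952050665, p(115)=1064144451, p(116)=1188908248, p(117)=1327710076, p(118)=1482074143, p(119)=1653668665, p(120)=1844349560, p(121)=2056148051, p(122)=2291320912, p(123)=2552338241, p(124)=2841940500, p(125)=3163127352, p(126)=3519222692, p(127)=3913864295, p(128)=4351078600.
Final step: p(129) = p(128) + p(127) - p(124) - p(122) + p(117) + p(114) - p(107) - p(103) + p(94) + p(89) - p(78) - p(72) + p(59) + p(52) - p(37) - p(29) + p(12) + p(3)
= 4351078600 + 3913864295 - 2841940500 - 2291320912 + 1327710076 + 952050665 - 431149389 - 271248950 + 92669720 + 49995925 - 12132164 - 5392783 + 831820 + 281589 - 21637 - 4565 + 77 + 3
= 4835271870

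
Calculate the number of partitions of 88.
44108109

p(n) counts ways to write n as a sum of positive integers (order ignored).
Euler's pentagonal recurrence: p(k) = p(k-1) + p(k-2) - p(k-5) - p(k-7) + p(k-12) + p(k-15) - ... (offsets j(3j∓1)/2, signs ++--, p(0)=1, p(<0)=0).
DP table for k = 0..87: p(0)=1, p(1)=1, p(2)=2, p(3)=3, p(4)=5, p(5)=7, p(6)=11, p(7)=15, p(8)=22, p(9)=30, p(10)=42, p(11)=56, p(12)=77, p(13)=101, p(14)=135, p(15)=176, p(16)=231, p(17)=297, p(18)=385, p(19)=490, p(20)=627, p(21)=792, p(22)=1002, p(23)=1255, p(24)=1575, p(25)=1958, p(26)=2436, p(27)=3010, p(28)=3718, p(29)=4565, p(30)=5604, p(31)=6842, p(32)=8349, p(33)=10143, p(34)=12310, p(35)=14883, p(36)=17977, p(37)=21637, p(38)=26015, p(39)=31185, p(40)=37338, p(41)=44583, p(42)=53174, p(43)=63261, p(44)=75175, p(45)=89134, p(46)=105558, p(47)=124754, p(48)=147273, p(49)=173525, p(50)=204226, p(51)=239943, p(52)=281589, p(53)=329931, p(54)=386155, p(55)=451276, p(56)=526823, p(57)=614154, p(58)=715220, p(59)=831820, p(60)=966467, p(61)=1121505, p(62)=1300156, p(63)=1505499, p(64)=1741630, p(65)=2012558, p(66)=2323520, p(67)=2679689, p(68)=3087735, p(69)=3554345, p(70)=4087968, p(71)=4697205, p(72)=5392783, p(73)=6185689, p(74)=7089500, p(75)=8118264, p(76)=9289091, p(77)=10619863, p(78)=12132164, p(79)=13848650, p(80)=15796476, p(81)=18004327, p(82)=20506255, p(83)=23338469, p(84)=26543660, p(85)=30167357, p(86)=34262962, p(87)=38887673.
Final step: p(88) = p(87) + p(86) - p(83) - p(81) + p(76) + p(73) - p(66) - p(62) + p(53) + p(48) - p(37) - p(31) + p(18) + p(11)
= 38887673 + 34262962 - 23338469 - 18004327 + 9289091 + 6185689 - 2323520 - 1300156 + 329931 + 147273 - 21637 - 6842 + 385 + 56
= 44108109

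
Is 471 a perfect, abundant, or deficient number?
deficient

Proper divisors of 471: sum = 1 + 3 + 157 = 161
Since 161 < 471, 471 is deficient.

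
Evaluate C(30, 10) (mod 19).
11

Using Lucas' theorem:
Write n=30 and k=10 in base 19:
n in base 19: [1, 11]
k in base 19: [0, 10]
C(30,10) mod 19 = ∏ C(n_i, k_i) mod 19
Digit binomials (mod 19): C(1,0) = 1; C(11,10) = 11
Product: 1 × 11 = 11 ≡ 11 (mod 19)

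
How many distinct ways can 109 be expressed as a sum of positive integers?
541946240

p(n) counts ways to write n as a sum of positive integers (order ignored).
Euler's pentagonal recurrence: p(k) = p(k-1) + p(k-2) - p(k-5) - p(k-7) + p(k-12) + p(k-15) - ... (offsets j(3j∓1)/2, signs ++--, p(0)=1, p(<0)=0).
DP table for k = 0..108: p(0)=1, p(1)=1, p(2)=2, p(3)=3, p(4)=5, p(5)=7, p(6)=11, p(7)=15, p(8)=22, p(9)=30, p(10)=42, p(11)=56, p(12)=77, p(13)=101, p(14)=135, p(15)=176, p(16)=231, p(17)=297, p(18)=385, p(19)=490, p(20)=627, p(21)=792, p(22)=1002, p(23)=1255, p(24)=1575, p(25)=1958, p(26)=2436, p(27)=3010, p(28)=3718, p(29)=4565, p(30)=5604, p(31)=6842, p(32)=8349, p(33)=10143, p(34)=12310, p(35)=14883, p(36)=17977, p(37)=21637, p(38)=26015, p(39)=31185, p(40)=37338, p(41)=44583, p(42)=53174, p(43)=63261, p(44)=75175, p(45)=89134, p(46)=105558, p(47)=124754, p(48)=147273, p(49)=173525, p(50)=204226, p(51)=239943, p(52)=281589, p(53)=329931, p(54)=386155, p(55)=451276, p(56)=526823, p(57)=614154, p(58)=715220, p(59)=831820, p(60)=966467, p(61)=1121505, p(62)=1300156, p(63)=1505499, p(64)=1741630, p(65)=2012558, p(66)=2323520, p(67)=2679689, p(68)=3087735, p(69)=3554345, p(70)=4087968, p(71)=4697205, p(72)=5392783, p(73)=6185689, p(74)=7089500, p(75)=8118264, p(76)=9289091, p(77)=10619863, p(78)=12132164, p(79)=13848650, p(80)=15796476, p(81)=18004327, p(82)=20506255, p(83)=23338469, p(84)=26543660, p(85)=30167357, p(86)=34262962, p(87)=38887673, p(88)=44108109, p(89)=49995925, p(90)=56634173, p(91)=64112359, p(92)=72533807, p(93)=82010177, p(94)=92669720, p(95)=104651419, p(96)=118114304, p(97)=133230930, p(98)=150198136, p(99)=169229875, p(100)=190569292, p(101)=214481126, p(102)=241265379, p(103)=271248950, p(104)=304801365, p(105)=342325709, p(106)=384276336, p(107)=431149389, p(108)=483502844.
Final step: p(109) = p(108) + p(107) - p(104) - p(102) + p(97) + p(94) - p(87) - p(83) + p(74) + p(69) - p(58) - p(52) + p(39) + p(32) - p(17) - p(9)
= 483502844 + 431149389 - 304801365 - 241265379 + 133230930 + 92669720 - 38887673 - 23338469 + 7089500 + 3554345 - 715220 - 281589 + 31185 + 8349 - 297 - 30
= 541946240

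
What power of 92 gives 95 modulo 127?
81

Baby-step giant-step with step n = ⌈√127⌉ = 12.
Baby steps 92^j mod 127 (j:value) for j=0..11: 0:1, 1:92, 2:82, 3:51, 4:120, 5:118, 6:61, 7:24, 8:49, 9:63, 10:81, 11:86.
Giant-step multiplier: 92^(-12) ≡ 92^(126-12) = 92^114 ≡ 117 (mod 127).
Giant steps γ_i = 95·117^i mod 127: γ_0=95, γ_1=66, γ_2=102, γ_3=123, γ_4=40, γ_5=108, γ_6=63 (in table at j=9).
x = i·n + j = 6·12 + 9 = 81.
Check: 92^81 ≡ 95 (mod 127).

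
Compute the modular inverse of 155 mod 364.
155

gcd(155, 364) = 1, so the inverse exists.
Extended Euclidean algorithm on (364, 155):
364 = 2 × 155 + 54  ⟹  54 = (1)·364 + (-2)·155
155 = 2 × 54 + 47  ⟹  47 = (-2)·364 + (5)·155
54 = 1 × 47 + 7  ⟹  7 = (3)·364 + (-7)·155
47 = 6 × 7 + 5  ⟹  5 = (-20)·364 + (47)·155
7 = 1 × 5 + 2  ⟹  2 = (23)·364 + (-54)·155
5 = 2 × 2 + 1  ⟹  1 = (-66)·364 + (155)·155
So (155)·155 ≡ 1 (mod 364), i.e. 155^(-1) ≡ 155 (mod 364).
Check: 155 × 155 = 24025 ≡ 1 (mod 364)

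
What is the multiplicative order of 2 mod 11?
10

11 is prime, so ord(2) divides φ(11) = 10.
Divisors of 10: 1, 2, 5, 10.
Repeated squaring: 2^1 ≡ 2, 2^2 ≡ 4, 2^4 ≡ 5, 2^8 ≡ 3 (mod 11).
Test 2^d mod 11 for each divisor d in increasing order:
2^1 ≡ 2
2^2 ≡ 4
2^5 = 2^4·2^1 ≡ 10
2^10 = 2^8·2^2 ≡ 1  ← first divisor giving 1
The order is 10.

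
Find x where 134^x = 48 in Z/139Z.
27

Baby-step giant-step with step n = ⌈√139⌉ = 12.
Baby steps 134^j mod 139 (j:value) for j=0..11: 0:1, 1:134, 2:25, 3:14, 4:69, 5:72, 6:57, 7:132, 8:35, 9:103, 10:41, 11:73.
Giant-step multiplier: 134^(-12) ≡ 134^(138-12) = 134^126 ≡ 131 (mod 139).
Giant steps γ_i = 48·131^i mod 139: γ_0=48, γ_1=33, γ_2=14 (in table at j=3).
x = i·n + j = 2·12 + 3 = 27.
Check: 134^27 ≡ 48 (mod 139).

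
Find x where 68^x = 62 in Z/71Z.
37

Baby-step giant-step with step n = ⌈√71⌉ = 9.
Baby steps 68^j mod 71 (j:value) for j=0..8: 0:1, 1:68, 2:9, 3:44, 4:10, 5:41, 6:19, 7:14, 8:29.
Giant-step multiplier: 68^(-9) ≡ 68^(70-9) = 68^61 ≡ 31 (mod 71).
Giant steps γ_i = 62·31^i mod 71: γ_0=62, γ_1=5, γ_2=13, γ_3=48, γ_4=68 (in table at j=1).
x = i·n + j = 4·9 + 1 = 37.
Check: 68^37 ≡ 62 (mod 71).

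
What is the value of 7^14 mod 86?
49

Repeated squaring. Binary of 14 = 1110.
7^1 ≡ 7 (mod 86); 7^2 ≡ 49 (mod 86); 7^4 ≡ 79 (mod 86); 7^8 ≡ 49 (mod 86)
7^14 = 7^2 × 7^4 × 7^8 ≡ 49 (mod 86)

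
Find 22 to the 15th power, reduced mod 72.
64

Repeated squaring. Binary of 15 = 1111.
22^1 ≡ 22 (mod 72); 22^2 ≡ 52 (mod 72); 22^4 ≡ 40 (mod 72); 22^8 ≡ 16 (mod 72)
22^15 = 22^1 × 22^2 × 22^4 × 22^8 ≡ 64 (mod 72)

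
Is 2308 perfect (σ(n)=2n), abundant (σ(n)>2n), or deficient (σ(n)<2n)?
deficient

Proper divisors of 2308: sum = 1 + 2 + 4 + 577 + 1154 = 1738
Since 1738 < 2308, 2308 is deficient.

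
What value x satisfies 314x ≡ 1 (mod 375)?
209

gcd(314, 375) = 1, so the inverse exists.
Extended Euclidean algorithm on (375, 314):
375 = 1 × 314 + 61  ⟹  61 = (1)·375 + (-1)·314
314 = 5 × 61 + 9  ⟹  9 = (-5)·375 + (6)·314
61 = 6 × 9 + 7  ⟹  7 = (31)·375 + (-37)·314
9 = 1 × 7 + 2  ⟹  2 = (-36)·375 + (43)·314
7 = 3 × 2 + 1  ⟹  1 = (139)·375 + (-166)·314
So (-166)·314 ≡ 1 (mod 375), i.e. 314^(-1) ≡ -166 ≡ 209 (mod 375).
Check: 314 × 209 = 65626 ≡ 1 (mod 375)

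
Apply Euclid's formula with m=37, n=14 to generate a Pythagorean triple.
(1173, 1036, 1565)

Euclid's formula: a = m² - n², b = 2mn, c = m² + n²
m = 37, n = 14
a = 37² - 14² = 1369 - 196 = 1173
b = 2 × 37 × 14 = 1036
c = 37² + 14² = 1369 + 196 = 1565
Verification: 1173² + 1036² = 1375929 + 1073296 = 2449225 = 1565² ✓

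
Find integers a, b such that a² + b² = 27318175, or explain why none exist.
Not possible

Factorization: 27318175 = 5^2 × 103^3
By Fermat: n is sum of two squares iff every prime p ≡ 3 (mod 4) appears to even power.
Prime(s) ≡ 3 (mod 4) with odd exponent: [(103, 3)]
Therefore 27318175 cannot be expressed as a² + b².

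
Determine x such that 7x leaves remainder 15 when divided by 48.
x ≡ 9 (mod 48)

gcd(7, 48) = 1, which divides 15, so solutions exist.
Find 7^(-1) mod 48 by the extended Euclidean algorithm:
48 = 6 × 7 + 6  ⟹  6 = (1)·48 + (-6)·7
7 = 1 × 6 + 1  ⟹  1 = (-1)·48 + (7)·7
So (7)·7 ≡ 1 (mod 48), i.e. 7^(-1) ≡ 7 (mod 48).
x ≡ 7 × 15 = 105 ≡ 9 (mod 48).
Check: 7 × 9 = 63 ≡ 15 (mod 48).
Unique solution: x ≡ 9 (mod 48)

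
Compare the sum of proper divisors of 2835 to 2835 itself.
abundant

Proper divisors of 2835: sum = 1 + 3 + 5 + 7 + 9 + 15 + 21 + 27 + ... + 315 + 405 + 567 + 945 (19 divisors) = 2973
Since 2973 > 2835, 2835 is abundant.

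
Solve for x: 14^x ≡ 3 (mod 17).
9

Baby-step giant-step with step n = ⌈√17⌉ = 5.
Baby steps 14^j mod 17 (j:value) for j=0..4: 0:1, 1:14, 2:9, 3:7, 4:13.
Giant-step multiplier: 14^(-5) ≡ 14^(16-5) = 14^11 ≡ 10 (mod 17).
Giant steps γ_i = 3·10^i mod 17: γ_0=3, γ_1=13 (in table at j=4).
x = i·n + j = 1·5 + 4 = 9.
Check: 14^9 ≡ 3 (mod 17).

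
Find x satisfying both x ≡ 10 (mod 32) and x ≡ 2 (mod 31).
746

Using Chinese Remainder Theorem:
M = 32 × 31 = 992
M1 = 31, M2 = 32
y1 = 31^(-1) mod 32 = 31
y2 = 32^(-1) mod 31 = 1
x = (10×31×31 + 2×32×1) mod 992 = 746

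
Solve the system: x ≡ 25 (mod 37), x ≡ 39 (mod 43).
469

Using Chinese Remainder Theorem:
M = 37 × 43 = 1591
M1 = 43, M2 = 37
y1 = 43^(-1) mod 37 = 31
y2 = 37^(-1) mod 43 = 7
x = (25×43×31 + 39×37×7) mod 1591 = 469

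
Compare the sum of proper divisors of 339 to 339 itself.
deficient

Proper divisors of 339: sum = 1 + 3 + 113 = 117
Since 117 < 339, 339 is deficient.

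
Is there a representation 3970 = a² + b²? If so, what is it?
1² + 63² (a=1, b=63)

Factorization: 3970 = 2 × 5 × 397
By Fermat: n is sum of two squares iff every prime p ≡ 3 (mod 4) appears to even power.
All primes ≡ 3 (mod 4) appear to even power.
Search a = 0, 1, 2, … for 3970 - a² a perfect square: first hit at a = 1: 3970 - 1 = 3969 = 63².
3970 = 1² + 63² = 1 + 3969 ✓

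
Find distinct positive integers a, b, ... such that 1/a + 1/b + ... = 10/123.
1/13 + 1/229 + 1/91543 + 1/33520391853

Greedy algorithm:
10/123: ceiling(123/10) = 13, use 1/13
7/1599: ceiling(1599/7) = 229, use 1/229
4/366171: ceiling(366171/4) = 91543, use 1/91543
1/33520391853: ceiling(33520391853/1) = 33520391853, use 1/33520391853
Result: 10/123 = 1/13 + 1/229 + 1/91543 + 1/33520391853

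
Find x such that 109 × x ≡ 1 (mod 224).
37

gcd(109, 224) = 1, so the inverse exists.
Extended Euclidean algorithm on (224, 109):
224 = 2 × 109 + 6  ⟹  6 = (1)·224 + (-2)·109
109 = 18 × 6 + 1  ⟹  1 = (-18)·224 + (37)·109
So (37)·109 ≡ 1 (mod 224), i.e. 109^(-1) ≡ 37 (mod 224).
Check: 109 × 37 = 4033 ≡ 1 (mod 224)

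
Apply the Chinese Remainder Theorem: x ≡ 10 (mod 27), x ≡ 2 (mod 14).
226

Using Chinese Remainder Theorem:
M = 27 × 14 = 378
M1 = 14, M2 = 27
y1 = 14^(-1) mod 27 = 2
y2 = 27^(-1) mod 14 = 13
x = (10×14×2 + 2×27×13) mod 378 = 226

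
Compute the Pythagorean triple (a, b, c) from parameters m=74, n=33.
(4387, 4884, 6565)

Euclid's formula: a = m² - n², b = 2mn, c = m² + n²
m = 74, n = 33
a = 74² - 33² = 5476 - 1089 = 4387
b = 2 × 74 × 33 = 4884
c = 74² + 33² = 5476 + 1089 = 6565
Verification: 4387² + 4884² = 19245769 + 23853456 = 43099225 = 6565² ✓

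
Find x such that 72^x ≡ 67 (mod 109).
73

Baby-step giant-step with step n = ⌈√109⌉ = 11.
Baby steps 72^j mod 109 (j:value) for j=0..10: 0:1, 1:72, 2:61, 3:32, 4:15, 5:99, 6:43, 7:44, 8:7, 9:68, 10:100.
Giant-step multiplier: 72^(-11) ≡ 72^(108-11) = 72^97 ≡ 91 (mod 109).
Giant steps γ_i = 67·91^i mod 109: γ_0=67, γ_1=102, γ_2=17, γ_3=21, γ_4=58, γ_5=46, γ_6=44 (in table at j=7).
x = i·n + j = 6·11 + 7 = 73.
Check: 72^73 ≡ 67 (mod 109).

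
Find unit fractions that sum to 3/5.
1/2 + 1/10

Greedy algorithm:
3/5: ceiling(5/3) = 2, use 1/2
1/10: ceiling(10/1) = 10, use 1/10
Result: 3/5 = 1/2 + 1/10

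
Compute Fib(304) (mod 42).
21

Matrix identity: Q^n = [[F_(n+1), F_n], [F_n, F_(n-1)]] with Q = [[1,1],[1,0]].
n = 304 = 100110000₂. Square-and-multiply, entries mod 42:
Q^1 = [[1,1],[1,0]]
Q^2 = (Q^1)² = [[2,1],[1,1]]
Q^4 = (Q^2)² = [[5,3],[3,2]]
Q^9 = (Q^4)²·Q = [[13,34],[34,21]]
Q^19 = (Q^9)²·Q = [[3,23],[23,22]]
Q^38 = (Q^19)² = [[34,29],[29,5]]
Q^76 = (Q^38)² = [[23,39],[39,26]]
Q^152 = (Q^76)² = [[34,21],[21,13]]
Q^304 = (Q^152)² = [[1,21],[21,22]]
F_304 mod 42 = Q^304[0][1] = 21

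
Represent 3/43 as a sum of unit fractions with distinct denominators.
1/15 + 1/323 + 1/208335

Greedy algorithm:
3/43: ceiling(43/3) = 15, use 1/15
2/645: ceiling(645/2) = 323, use 1/323
1/208335: ceiling(208335/1) = 208335, use 1/208335
Result: 3/43 = 1/15 + 1/323 + 1/208335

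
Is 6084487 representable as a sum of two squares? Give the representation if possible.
Not possible

Factorization: 6084487 = 17 × 71^3
By Fermat: n is sum of two squares iff every prime p ≡ 3 (mod 4) appears to even power.
Prime(s) ≡ 3 (mod 4) with odd exponent: [(71, 3)]
Therefore 6084487 cannot be expressed as a² + b².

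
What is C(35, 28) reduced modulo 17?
0

Using Lucas' theorem:
Write n=35 and k=28 in base 17:
n in base 17: [2, 1]
k in base 17: [1, 11]
C(35,28) mod 17 = ∏ C(n_i, k_i) mod 17
Digit binomials (mod 17): C(2,1) = 2; C(1,11) = 0 (k_i > n_i)
Product: 2 × 0 = 0 ≡ 0 (mod 17)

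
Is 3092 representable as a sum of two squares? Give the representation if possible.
34² + 44² (a=34, b=44)

Factorization: 3092 = 2^2 × 773
By Fermat: n is sum of two squares iff every prime p ≡ 3 (mod 4) appears to even power.
All primes ≡ 3 (mod 4) appear to even power.
Search a = 0, 1, 2, … for 3092 - a² a perfect square: first hit at a = 34: 3092 - 1156 = 1936 = 44².
3092 = 34² + 44² = 1156 + 1936 ✓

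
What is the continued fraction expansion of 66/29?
[2; 3, 1, 1, 1, 2]

Euclidean algorithm steps:
66 = 2 × 29 + 8
29 = 3 × 8 + 5
8 = 1 × 5 + 3
5 = 1 × 3 + 2
3 = 1 × 2 + 1
2 = 2 × 1 + 0
Continued fraction: [2; 3, 1, 1, 1, 2]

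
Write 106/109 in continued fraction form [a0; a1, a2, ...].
[0; 1, 35, 3]

Euclidean algorithm steps:
106 = 0 × 109 + 106
109 = 1 × 106 + 3
106 = 35 × 3 + 1
3 = 3 × 1 + 0
Continued fraction: [0; 1, 35, 3]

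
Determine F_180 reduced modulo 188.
44

Matrix identity: Q^n = [[F_(n+1), F_n], [F_n, F_(n-1)]] with Q = [[1,1],[1,0]].
n = 180 = 10110100₂. Square-and-multiply, entries mod 188:
Q^1 = [[1,1],[1,0]]
Q^2 = (Q^1)² = [[2,1],[1,1]]
Q^5 = (Q^2)²·Q = [[8,5],[5,3]]
Q^11 = (Q^5)²·Q = [[144,89],[89,55]]
Q^22 = (Q^11)² = [[81,39],[39,42]]
Q^45 = (Q^22)²·Q = [[95,186],[186,97]]
Q^90 = (Q^45)² = [[5,180],[180,13]]
Q^180 = (Q^90)² = [[89,44],[44,45]]
F_180 mod 188 = Q^180[0][1] = 44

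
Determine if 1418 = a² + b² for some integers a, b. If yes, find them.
7² + 37² (a=7, b=37)

Factorization: 1418 = 2 × 709
By Fermat: n is sum of two squares iff every prime p ≡ 3 (mod 4) appears to even power.
All primes ≡ 3 (mod 4) appear to even power.
Search a = 0, 1, 2, … for 1418 - a² a perfect square: first hit at a = 7: 1418 - 49 = 1369 = 37².
1418 = 7² + 37² = 49 + 1369 ✓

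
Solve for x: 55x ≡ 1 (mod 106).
27

gcd(55, 106) = 1, so the inverse exists.
Extended Euclidean algorithm on (106, 55):
106 = 1 × 55 + 51  ⟹  51 = (1)·106 + (-1)·55
55 = 1 × 51 + 4  ⟹  4 = (-1)·106 + (2)·55
51 = 12 × 4 + 3  ⟹  3 = (13)·106 + (-25)·55
4 = 1 × 3 + 1  ⟹  1 = (-14)·106 + (27)·55
So (27)·55 ≡ 1 (mod 106), i.e. 55^(-1) ≡ 27 (mod 106).
Check: 55 × 27 = 1485 ≡ 1 (mod 106)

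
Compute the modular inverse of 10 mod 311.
280

gcd(10, 311) = 1, so the inverse exists.
Extended Euclidean algorithm on (311, 10):
311 = 31 × 10 + 1  ⟹  1 = (1)·311 + (-31)·10
So (-31)·10 ≡ 1 (mod 311), i.e. 10^(-1) ≡ -31 ≡ 280 (mod 311).
Check: 10 × 280 = 2800 ≡ 1 (mod 311)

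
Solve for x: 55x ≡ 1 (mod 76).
47

gcd(55, 76) = 1, so the inverse exists.
Extended Euclidean algorithm on (76, 55):
76 = 1 × 55 + 21  ⟹  21 = (1)·76 + (-1)·55
55 = 2 × 21 + 13  ⟹  13 = (-2)·76 + (3)·55
21 = 1 × 13 + 8  ⟹  8 = (3)·76 + (-4)·55
13 = 1 × 8 + 5  ⟹  5 = (-5)·76 + (7)·55
8 = 1 × 5 + 3  ⟹  3 = (8)·76 + (-11)·55
5 = 1 × 3 + 2  ⟹  2 = (-13)·76 + (18)·55
3 = 1 × 2 + 1  ⟹  1 = (21)·76 + (-29)·55
So (-29)·55 ≡ 1 (mod 76), i.e. 55^(-1) ≡ -29 ≡ 47 (mod 76).
Check: 55 × 47 = 2585 ≡ 1 (mod 76)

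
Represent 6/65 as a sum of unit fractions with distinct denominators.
1/11 + 1/715

Greedy algorithm:
6/65: ceiling(65/6) = 11, use 1/11
1/715: ceiling(715/1) = 715, use 1/715
Result: 6/65 = 1/11 + 1/715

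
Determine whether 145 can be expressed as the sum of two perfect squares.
1² + 12² (a=1, b=12)

Factorization: 145 = 5 × 29
By Fermat: n is sum of two squares iff every prime p ≡ 3 (mod 4) appears to even power.
All primes ≡ 3 (mod 4) appear to even power.
Search a = 0, 1, 2, … for 145 - a² a perfect square: first hit at a = 1: 145 - 1 = 144 = 12².
145 = 1² + 12² = 1 + 144 ✓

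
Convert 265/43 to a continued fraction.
[6; 6, 7]

Euclidean algorithm steps:
265 = 6 × 43 + 7
43 = 6 × 7 + 1
7 = 7 × 1 + 0
Continued fraction: [6; 6, 7]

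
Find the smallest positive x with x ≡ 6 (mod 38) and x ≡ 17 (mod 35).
1032

Using Chinese Remainder Theorem:
M = 38 × 35 = 1330
M1 = 35, M2 = 38
y1 = 35^(-1) mod 38 = 25
y2 = 38^(-1) mod 35 = 12
x = (6×35×25 + 17×38×12) mod 1330 = 1032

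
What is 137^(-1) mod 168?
65

gcd(137, 168) = 1, so the inverse exists.
Extended Euclidean algorithm on (168, 137):
168 = 1 × 137 + 31  ⟹  31 = (1)·168 + (-1)·137
137 = 4 × 31 + 13  ⟹  13 = (-4)·168 + (5)·137
31 = 2 × 13 + 5  ⟹  5 = (9)·168 + (-11)·137
13 = 2 × 5 + 3  ⟹  3 = (-22)·168 + (27)·137
5 = 1 × 3 + 2  ⟹  2 = (31)·168 + (-38)·137
3 = 1 × 2 + 1  ⟹  1 = (-53)·168 + (65)·137
So (65)·137 ≡ 1 (mod 168), i.e. 137^(-1) ≡ 65 (mod 168).
Check: 137 × 65 = 8905 ≡ 1 (mod 168)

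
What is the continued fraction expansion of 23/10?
[2; 3, 3]

Euclidean algorithm steps:
23 = 2 × 10 + 3
10 = 3 × 3 + 1
3 = 3 × 1 + 0
Continued fraction: [2; 3, 3]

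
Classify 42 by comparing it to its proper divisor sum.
abundant

Proper divisors of 42: sum = 1 + 2 + 3 + 6 + 7 + 14 + 21 = 54
Since 54 > 42, 42 is abundant.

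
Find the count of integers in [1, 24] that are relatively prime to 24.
8

24 = 2^3 × 3
φ(n) = n × ∏(1 - 1/p) for each prime p dividing n
φ(24) = 24 × (1 - 1/2) × (1 - 1/3) = 8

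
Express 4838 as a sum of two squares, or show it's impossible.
Not possible

Factorization: 4838 = 2 × 41 × 59
By Fermat: n is sum of two squares iff every prime p ≡ 3 (mod 4) appears to even power.
Prime(s) ≡ 3 (mod 4) with odd exponent: [(59, 1)]
Therefore 4838 cannot be expressed as a² + b².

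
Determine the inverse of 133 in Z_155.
7

gcd(133, 155) = 1, so the inverse exists.
Extended Euclidean algorithm on (155, 133):
155 = 1 × 133 + 22  ⟹  22 = (1)·155 + (-1)·133
133 = 6 × 22 + 1  ⟹  1 = (-6)·155 + (7)·133
So (7)·133 ≡ 1 (mod 155), i.e. 133^(-1) ≡ 7 (mod 155).
Check: 133 × 7 = 931 ≡ 1 (mod 155)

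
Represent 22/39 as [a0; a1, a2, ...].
[0; 1, 1, 3, 2, 2]

Euclidean algorithm steps:
22 = 0 × 39 + 22
39 = 1 × 22 + 17
22 = 1 × 17 + 5
17 = 3 × 5 + 2
5 = 2 × 2 + 1
2 = 2 × 1 + 0
Continued fraction: [0; 1, 1, 3, 2, 2]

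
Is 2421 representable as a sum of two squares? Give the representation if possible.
30² + 39² (a=30, b=39)

Factorization: 2421 = 3^2 × 269
By Fermat: n is sum of two squares iff every prime p ≡ 3 (mod 4) appears to even power.
All primes ≡ 3 (mod 4) appear to even power.
Search a = 0, 1, 2, … for 2421 - a² a perfect square: first hit at a = 30: 2421 - 900 = 1521 = 39².
2421 = 30² + 39² = 900 + 1521 ✓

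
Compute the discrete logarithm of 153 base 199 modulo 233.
163

Baby-step giant-step with step n = ⌈√233⌉ = 16.
Baby steps 199^j mod 233 (j:value) for j=0..15: 0:1, 1:199, 2:224, 3:73, 4:81, 5:42, 6:203, 7:88, 8:37, 9:140, 10:133, 11:138, 12:201, 13:156, 14:55, 15:227.
Giant-step multiplier: 199^(-16) ≡ 199^(232-16) = 199^216 ≡ 8 (mod 233).
Giant steps γ_i = 153·8^i mod 233: γ_0=153, γ_1=59, γ_2=6, γ_3=48, γ_4=151, γ_5=43, γ_6=111, γ_7=189, γ_8=114, γ_9=213, γ_10=73 (in table at j=3).
x = i·n + j = 10·16 + 3 = 163.
Check: 199^163 ≡ 153 (mod 233).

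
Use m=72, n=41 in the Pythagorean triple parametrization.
(3503, 5904, 6865)

Euclid's formula: a = m² - n², b = 2mn, c = m² + n²
m = 72, n = 41
a = 72² - 41² = 5184 - 1681 = 3503
b = 2 × 72 × 41 = 5904
c = 72² + 41² = 5184 + 1681 = 6865
Verification: 3503² + 5904² = 12271009 + 34857216 = 47128225 = 6865² ✓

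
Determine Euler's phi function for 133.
108

133 = 7 × 19
φ(n) = n × ∏(1 - 1/p) for each prime p dividing n
φ(133) = 133 × (1 - 1/7) × (1 - 1/19) = 108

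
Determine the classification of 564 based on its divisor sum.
abundant

Proper divisors of 564: sum = 1 + 2 + 3 + 4 + 6 + 12 + 47 + 94 + 141 + 188 + 282 = 780
Since 780 > 564, 564 is abundant.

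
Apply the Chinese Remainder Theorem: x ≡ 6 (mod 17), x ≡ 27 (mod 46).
533

Using Chinese Remainder Theorem:
M = 17 × 46 = 782
M1 = 46, M2 = 17
y1 = 46^(-1) mod 17 = 10
y2 = 17^(-1) mod 46 = 19
x = (6×46×10 + 27×17×19) mod 782 = 533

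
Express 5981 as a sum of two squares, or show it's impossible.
50² + 59² (a=50, b=59)

Factorization: 5981 = 5981
By Fermat: n is sum of two squares iff every prime p ≡ 3 (mod 4) appears to even power.
All primes ≡ 3 (mod 4) appear to even power.
Search a = 0, 1, 2, … for 5981 - a² a perfect square: first hit at a = 50: 5981 - 2500 = 3481 = 59².
5981 = 50² + 59² = 2500 + 3481 ✓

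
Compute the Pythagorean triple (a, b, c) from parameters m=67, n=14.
(4293, 1876, 4685)

Euclid's formula: a = m² - n², b = 2mn, c = m² + n²
m = 67, n = 14
a = 67² - 14² = 4489 - 196 = 4293
b = 2 × 67 × 14 = 1876
c = 67² + 14² = 4489 + 196 = 4685
Verification: 4293² + 1876² = 18429849 + 3519376 = 21949225 = 4685² ✓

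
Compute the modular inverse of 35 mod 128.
11

gcd(35, 128) = 1, so the inverse exists.
Extended Euclidean algorithm on (128, 35):
128 = 3 × 35 + 23  ⟹  23 = (1)·128 + (-3)·35
35 = 1 × 23 + 12  ⟹  12 = (-1)·128 + (4)·35
23 = 1 × 12 + 11  ⟹  11 = (2)·128 + (-7)·35
12 = 1 × 11 + 1  ⟹  1 = (-3)·128 + (11)·35
So (11)·35 ≡ 1 (mod 128), i.e. 35^(-1) ≡ 11 (mod 128).
Check: 35 × 11 = 385 ≡ 1 (mod 128)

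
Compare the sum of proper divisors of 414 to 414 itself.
abundant

Proper divisors of 414: sum = 1 + 2 + 3 + 6 + 9 + 18 + 23 + 46 + 69 + 138 + 207 = 522
Since 522 > 414, 414 is abundant.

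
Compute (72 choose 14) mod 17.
0

Using Lucas' theorem:
Write n=72 and k=14 in base 17:
n in base 17: [4, 4]
k in base 17: [0, 14]
C(72,14) mod 17 = ∏ C(n_i, k_i) mod 17
Digit binomials (mod 17): C(4,0) = 1; C(4,14) = 0 (k_i > n_i)
Product: 1 × 0 = 0 ≡ 0 (mod 17)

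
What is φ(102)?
32

102 = 2 × 3 × 17
φ(n) = n × ∏(1 - 1/p) for each prime p dividing n
φ(102) = 102 × (1 - 1/2) × (1 - 1/3) × (1 - 1/17) = 32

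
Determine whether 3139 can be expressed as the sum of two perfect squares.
Not possible

Factorization: 3139 = 43 × 73
By Fermat: n is sum of two squares iff every prime p ≡ 3 (mod 4) appears to even power.
Prime(s) ≡ 3 (mod 4) with odd exponent: [(43, 1)]
Therefore 3139 cannot be expressed as a² + b².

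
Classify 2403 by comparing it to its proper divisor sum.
deficient

Proper divisors of 2403: sum = 1 + 3 + 9 + 27 + 89 + 267 + 801 = 1197
Since 1197 < 2403, 2403 is deficient.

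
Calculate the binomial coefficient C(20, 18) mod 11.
3

Using Lucas' theorem:
Write n=20 and k=18 in base 11:
n in base 11: [1, 9]
k in base 11: [1, 7]
C(20,18) mod 11 = ∏ C(n_i, k_i) mod 11
Digit binomials (mod 11): C(1,1) = 1; C(9,7) = 36 ≡ 3
Product: 1 × 3 = 3 ≡ 3 (mod 11)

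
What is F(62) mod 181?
25

Matrix identity: Q^n = [[F_(n+1), F_n], [F_n, F_(n-1)]] with Q = [[1,1],[1,0]].
n = 62 = 111110₂. Square-and-multiply, entries mod 181:
Q^1 = [[1,1],[1,0]]
Q^3 = (Q^1)²·Q = [[3,2],[2,1]]
Q^7 = (Q^3)²·Q = [[21,13],[13,8]]
Q^15 = (Q^7)²·Q = [[82,67],[67,15]]
Q^31 = (Q^15)²·Q = [[155,172],[172,164]]
Q^62 = (Q^31)² = [[33,25],[25,8]]
F_62 mod 181 = Q^62[0][1] = 25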